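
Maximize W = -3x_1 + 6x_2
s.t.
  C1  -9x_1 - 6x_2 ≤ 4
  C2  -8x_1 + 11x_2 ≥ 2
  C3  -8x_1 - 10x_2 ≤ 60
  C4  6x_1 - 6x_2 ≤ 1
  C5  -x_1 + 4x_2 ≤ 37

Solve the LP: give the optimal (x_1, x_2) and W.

x_1 = -17/3, x_2 = 47/6, maximum W = 64

Feasible corners and W = -3x_1 + 6x_2:
  (-8/21, -2/21) → W = 4/7
  (-17/3, 47/6) → W = 64
  (23/18, 10/9) → W = 17/6
  (113/9, 223/18) → W = 110/3

At the optimal vertex, -9x_1 - 6x_2 = 4 and -x_1 + 4x_2 = 37.
Solving simultaneously gives x_1 = -17/3, x_2 = 47/6.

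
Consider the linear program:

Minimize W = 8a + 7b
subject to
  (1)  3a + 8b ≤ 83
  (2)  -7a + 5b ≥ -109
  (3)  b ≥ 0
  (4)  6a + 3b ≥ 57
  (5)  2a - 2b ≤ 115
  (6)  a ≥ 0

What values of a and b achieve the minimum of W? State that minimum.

a = 19/2, b = 0, minimum W = 76

Corner points and W = 8a + 7b:
  (1287/71, 254/71) → W = 12074/71
  (69/13, 109/13) → W = 1315/13
  (109/7, 0) → W = 872/7
  (19/2, 0) → W = 76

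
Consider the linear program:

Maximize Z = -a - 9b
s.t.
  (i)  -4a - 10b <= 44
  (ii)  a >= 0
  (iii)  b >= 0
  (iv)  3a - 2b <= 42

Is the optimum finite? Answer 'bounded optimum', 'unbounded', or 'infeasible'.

Vertices and Z = -a - 9b:
  (0, 0) → Z = 0
  (14, 0) → Z = -14
The feasible region has finitely many vertices and no improving ray; the maximum is 0 at (0, 0).

bounded optimum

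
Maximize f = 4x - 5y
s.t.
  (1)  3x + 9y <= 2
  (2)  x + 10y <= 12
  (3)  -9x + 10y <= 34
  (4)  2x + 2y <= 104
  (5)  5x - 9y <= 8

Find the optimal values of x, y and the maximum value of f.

x = 5/4, y = -7/36, maximum f = 215/36

Vertices and f = 4x - 5y:
  (-286/111, 40/37) → f = -1744/111
  (5/4, -7/36) → f = 215/36
  (-386/31, -242/31) → f = -334/31

At the optimal vertex, 3x + 9y = 2 and 5x - 9y = 8.
Solving simultaneously gives x = 5/4, y = -7/36.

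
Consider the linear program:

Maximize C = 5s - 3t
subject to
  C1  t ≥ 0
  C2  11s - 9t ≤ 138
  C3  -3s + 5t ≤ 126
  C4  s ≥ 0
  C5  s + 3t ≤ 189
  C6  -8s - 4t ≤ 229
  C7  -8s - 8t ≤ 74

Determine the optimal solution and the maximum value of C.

s = 705/14, t = 647/14, maximum C = 792/7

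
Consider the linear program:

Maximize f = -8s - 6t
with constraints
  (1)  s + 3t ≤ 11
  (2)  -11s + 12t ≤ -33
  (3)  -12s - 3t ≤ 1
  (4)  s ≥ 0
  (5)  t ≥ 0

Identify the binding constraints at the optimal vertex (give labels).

(2) and (5)

Vertices and f = -8s - 6t:
  (77/15, 88/45) → f = -264/5
  (11, 0) → f = -88
  (3, 0) → f = -24

The maximum is at (3, 0). Substituting into each constraint, equality holds for (2) and (5); the remaining constraints have slack.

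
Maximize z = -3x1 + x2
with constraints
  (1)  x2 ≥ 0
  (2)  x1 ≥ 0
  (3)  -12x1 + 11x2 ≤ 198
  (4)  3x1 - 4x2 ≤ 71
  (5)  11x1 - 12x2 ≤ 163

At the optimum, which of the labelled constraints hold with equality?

(2) and (3)

Corner points and z = -3x1 + x2:
  (0, 0) → z = 0
  (163/11, 0) → z = -489/11
  (0, 18) → z = 18
The feasible region is unbounded (it extends along (11, 12), (12, 11)), but z strictly decreases along every unbounded feasible direction, so there is no improving ray and the maximum is attained at a vertex.

The maximum is at (0, 18). Substituting into each constraint, equality holds for (2) and (3); the remaining constraints have slack.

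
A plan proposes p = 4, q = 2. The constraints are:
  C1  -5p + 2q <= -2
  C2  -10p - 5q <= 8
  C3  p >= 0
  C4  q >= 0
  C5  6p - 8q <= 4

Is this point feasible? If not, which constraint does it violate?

not feasible — violates C5

Constraint C5: 6p - 8q = 8, which is not ≤ 4. All other constraints are satisfied.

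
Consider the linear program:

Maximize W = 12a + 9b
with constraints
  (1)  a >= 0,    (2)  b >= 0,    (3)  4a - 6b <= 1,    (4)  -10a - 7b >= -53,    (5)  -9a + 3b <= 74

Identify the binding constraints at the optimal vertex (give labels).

Vertices and W = 12a + 9b:
  (0, 0) → W = 0
  (0, 53/7) → W = 477/7
  (1/4, 0) → W = 3
  (325/88, 101/44) → W = 2859/44

The maximum is at (0, 53/7). Substituting into each constraint, equality holds for (1) and (4); the remaining constraints have slack.

(1) and (4)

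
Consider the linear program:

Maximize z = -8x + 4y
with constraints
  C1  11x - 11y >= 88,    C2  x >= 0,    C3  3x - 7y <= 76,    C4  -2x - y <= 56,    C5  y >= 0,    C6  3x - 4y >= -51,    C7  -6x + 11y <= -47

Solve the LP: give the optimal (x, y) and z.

x = 8, y = 0, maximum z = -64

Extreme points and z = -8x + 4y:
  (8, 0) → z = -64
  (41/5, 1/5) → z = -324/5
  (76/3, 0) → z = -608/3
The feasible region is unbounded (it extends along (7, 3), (11, 6)), but z strictly decreases along every unbounded feasible direction, so there is no improving ray and the maximum is attained at a vertex.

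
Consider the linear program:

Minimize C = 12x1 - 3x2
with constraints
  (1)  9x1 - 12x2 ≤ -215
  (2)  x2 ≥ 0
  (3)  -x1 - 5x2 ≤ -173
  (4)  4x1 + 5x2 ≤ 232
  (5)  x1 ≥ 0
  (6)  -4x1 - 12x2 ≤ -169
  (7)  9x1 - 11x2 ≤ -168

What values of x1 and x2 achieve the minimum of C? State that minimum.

x1 = 0, x2 = 232/5, minimum C = -696/5

Feasible corners and C = 12x1 - 3x2:
  (1001/57, 1772/57) → C = 2232/19
  (1709/93, 2948/93) → C = 3888/31
  (0, 173/5) → C = -519/5
  (0, 232/5) → C = -696/5

At the optimal vertex, 4x1 + 5x2 = 232 and x1 = 0.
Solving simultaneously gives x1 = 0, x2 = 232/5.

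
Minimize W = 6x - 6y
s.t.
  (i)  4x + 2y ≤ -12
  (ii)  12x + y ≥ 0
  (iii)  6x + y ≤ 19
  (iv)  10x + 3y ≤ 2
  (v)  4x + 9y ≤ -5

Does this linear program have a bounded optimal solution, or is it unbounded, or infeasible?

Feasible corners and W = 6x - 6y:
  (3/5, -36/5) → W = 234/5
  (5, -16) → W = 126
  (55/8, -89/4) → W = 699/4
The feasible region has finitely many vertices and no improving ray; the minimum is 234/5 at (3/5, -36/5).

bounded optimum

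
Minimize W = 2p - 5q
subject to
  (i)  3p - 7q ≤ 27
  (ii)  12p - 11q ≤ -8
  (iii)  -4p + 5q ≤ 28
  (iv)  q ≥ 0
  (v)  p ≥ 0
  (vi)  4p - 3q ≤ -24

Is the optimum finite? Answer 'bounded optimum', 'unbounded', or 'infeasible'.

infeasible

The boundaries 12p - 11q = -8 and -4p + 5q = 28 meet at (67/4, 19), but that point violates 4p - 3q ≤ -24. Every candidate vertex is excluded by some other constraint, so the feasible region is empty.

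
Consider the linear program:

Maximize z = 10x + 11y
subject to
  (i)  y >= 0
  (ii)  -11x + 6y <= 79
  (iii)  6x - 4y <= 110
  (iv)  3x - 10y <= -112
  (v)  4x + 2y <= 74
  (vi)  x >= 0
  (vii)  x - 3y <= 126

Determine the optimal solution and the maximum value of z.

x = 143/23, y = 565/23, maximum z = 7645/23

Feasible corners and z = 10x + 11y:
  (143/23, 565/23) → z = 7645/23
  (0, 79/6) → z = 869/6
  (258/23, 335/23) → z = 6265/23
  (0, 56/5) → z = 616/5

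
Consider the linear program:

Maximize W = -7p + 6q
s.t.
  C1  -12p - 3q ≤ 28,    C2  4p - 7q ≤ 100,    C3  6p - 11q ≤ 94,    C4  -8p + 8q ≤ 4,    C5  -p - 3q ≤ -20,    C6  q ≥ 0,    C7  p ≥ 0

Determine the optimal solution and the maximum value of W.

The feasible region is unbounded (it extends along (7, 4), (1, 1)), but W strictly decreases along every unbounded feasible direction, so there is no improving ray and the maximum is attained at a vertex.

p = 37/8, q = 41/8, maximum W = -13/8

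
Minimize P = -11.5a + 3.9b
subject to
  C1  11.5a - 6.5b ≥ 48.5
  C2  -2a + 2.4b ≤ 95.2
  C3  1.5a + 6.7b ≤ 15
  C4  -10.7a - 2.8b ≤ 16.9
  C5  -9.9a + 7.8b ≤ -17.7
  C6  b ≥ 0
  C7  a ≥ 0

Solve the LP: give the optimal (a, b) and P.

a = 10, b = 0, minimum P = -115

Feasible corners and P = -11.5a + 3.9b:
  (1207/248, 285/248) → P = -12769/248
  (97/23, 0) → P = -97/2
  (10, 0) → P = -115

At the optimal vertex, 1.5a + 6.7b = 15 and b = 0.
Solving simultaneously gives a = 10, b = 0.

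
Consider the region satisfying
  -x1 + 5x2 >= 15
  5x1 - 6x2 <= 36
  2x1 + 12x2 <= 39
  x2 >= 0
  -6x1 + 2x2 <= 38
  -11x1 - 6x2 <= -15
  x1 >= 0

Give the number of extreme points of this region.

3

Intersecting each pair of boundary lines and keeping only the points that satisfy every inequality leaves:
  (15/22, 69/22)
  (0, 3)
  (0, 13/4)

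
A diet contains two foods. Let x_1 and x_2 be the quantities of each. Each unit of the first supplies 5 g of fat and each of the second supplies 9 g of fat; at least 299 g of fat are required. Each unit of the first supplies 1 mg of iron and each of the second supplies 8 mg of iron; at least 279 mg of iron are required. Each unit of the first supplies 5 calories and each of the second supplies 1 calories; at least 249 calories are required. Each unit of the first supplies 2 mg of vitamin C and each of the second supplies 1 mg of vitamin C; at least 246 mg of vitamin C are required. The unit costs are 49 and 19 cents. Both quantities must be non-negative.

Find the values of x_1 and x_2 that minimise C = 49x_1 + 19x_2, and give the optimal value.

x_1 = 1, x_2 = 244, minimum C = 4685

Extreme points and C = 49x_1 + 19x_2:
  (0, 249) → C = 4731
  (279, 0) → C = 13671
  (563/5, 104/5) → C = 29563/5
  (1, 244) → C = 4685
The feasible region is unbounded (it extends along (0, 1), (1, 0)), but C strictly increases along every unbounded feasible direction, so there is no improving ray and the minimum is attained at a vertex.

The binding constraints are 5x_1 + x_2 = 249 and 2x_1 + x_2 = 246.
Solving simultaneously gives x_1 = 1, x_2 = 244.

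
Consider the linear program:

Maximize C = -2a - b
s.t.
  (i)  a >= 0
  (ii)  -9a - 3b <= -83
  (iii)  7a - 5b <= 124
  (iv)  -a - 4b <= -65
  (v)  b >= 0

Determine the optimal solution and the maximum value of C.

Corner points and C = -2a - b:
  (0, 83/3) → C = -83/3
  (137/33, 502/33) → C = -776/33
  (821/33, 331/33) → C = -1973/33
The feasible region is unbounded (it extends along (0, 1), (5, 7)), but C strictly decreases along every unbounded feasible direction, so there is no improving ray and the maximum is attained at a vertex.

The optimum lies where -9a - 3b = -83 and -a - 4b = -65.
Solving simultaneously gives a = 137/33, b = 502/33.

a = 137/33, b = 502/33, maximum C = -776/33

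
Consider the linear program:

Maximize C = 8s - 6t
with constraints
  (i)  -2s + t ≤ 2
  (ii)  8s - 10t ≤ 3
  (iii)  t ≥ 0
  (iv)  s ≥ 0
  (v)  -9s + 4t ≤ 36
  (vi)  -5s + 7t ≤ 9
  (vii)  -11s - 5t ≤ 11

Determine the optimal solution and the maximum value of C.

s = 37/2, t = 29/2, maximum C = 61

At the optimal vertex, 8s - 10t = 3 and -5s + 7t = 9.
Solving simultaneously gives s = 37/2, t = 29/2.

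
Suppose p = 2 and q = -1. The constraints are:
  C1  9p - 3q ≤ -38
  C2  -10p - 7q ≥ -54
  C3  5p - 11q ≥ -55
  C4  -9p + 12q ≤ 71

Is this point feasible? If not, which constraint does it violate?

not feasible — violates C1

Constraint C1: 9p - 3q = 21, which is not ≤ -38. All other constraints are satisfied.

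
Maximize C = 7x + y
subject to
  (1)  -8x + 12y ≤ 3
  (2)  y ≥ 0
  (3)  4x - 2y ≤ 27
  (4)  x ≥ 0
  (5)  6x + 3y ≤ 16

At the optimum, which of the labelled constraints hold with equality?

Extreme points and C = 7x + y:
  (0, 1/4) → C = 1/4
  (61/32, 73/48) → C = 1427/96
  (0, 0) → C = 0
  (8/3, 0) → C = 56/3

The maximum is at (8/3, 0). Substituting into each constraint, equality holds for (2) and (5); the remaining constraints have slack.

(2) and (5)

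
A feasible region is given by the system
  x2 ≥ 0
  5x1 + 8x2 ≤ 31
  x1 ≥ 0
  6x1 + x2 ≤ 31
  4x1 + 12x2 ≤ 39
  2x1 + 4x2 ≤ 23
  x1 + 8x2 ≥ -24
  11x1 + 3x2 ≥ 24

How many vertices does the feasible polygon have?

Intersecting each pair of boundary lines and keeping only the points that satisfy every inequality leaves:
  (31/6, 0)
  (24/11, 0)
  (217/43, 31/43)
  (15/7, 71/28)
  (57/40, 111/40)

5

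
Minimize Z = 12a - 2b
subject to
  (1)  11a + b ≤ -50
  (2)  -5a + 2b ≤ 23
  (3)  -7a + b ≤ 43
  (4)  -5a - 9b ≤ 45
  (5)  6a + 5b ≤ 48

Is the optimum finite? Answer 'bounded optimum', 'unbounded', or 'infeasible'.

Vertices and Z = 12a - 2b:
  (-41/9, 1/9) → Z = -494/9
  (-405/94, -245/94) → Z = -2185/47
  (-27/5, -2) → Z = -304/5
The feasible region has finitely many vertices and no improving ray; the minimum is -304/5 at (-27/5, -2).

bounded optimum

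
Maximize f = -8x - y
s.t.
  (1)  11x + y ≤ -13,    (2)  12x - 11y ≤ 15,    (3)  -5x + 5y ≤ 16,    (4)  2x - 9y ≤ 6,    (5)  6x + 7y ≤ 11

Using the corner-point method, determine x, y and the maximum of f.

Corner points and f = -8x - y:
  (-27/20, 37/20) → f = 179/20
  (-111/101, -92/101) → f = 980/101
  (-174/35, -62/35) → f = 1454/35

The binding constraints are -5x + 5y = 16 and 2x - 9y = 6.
Solving simultaneously gives x = -174/35, y = -62/35.

x = -174/35, y = -62/35, maximum f = 1454/35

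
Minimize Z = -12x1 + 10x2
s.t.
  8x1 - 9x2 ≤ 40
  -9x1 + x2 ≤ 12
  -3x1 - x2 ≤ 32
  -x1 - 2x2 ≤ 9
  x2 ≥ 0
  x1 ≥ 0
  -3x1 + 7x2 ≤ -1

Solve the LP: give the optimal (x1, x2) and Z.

Vertices and Z = -12x1 + 10x2:
  (5, 0) → Z = -60
  (271/29, 112/29) → Z = -2132/29
  (1/3, 0) → Z = -4

x1 = 271/29, x2 = 112/29, minimum Z = -2132/29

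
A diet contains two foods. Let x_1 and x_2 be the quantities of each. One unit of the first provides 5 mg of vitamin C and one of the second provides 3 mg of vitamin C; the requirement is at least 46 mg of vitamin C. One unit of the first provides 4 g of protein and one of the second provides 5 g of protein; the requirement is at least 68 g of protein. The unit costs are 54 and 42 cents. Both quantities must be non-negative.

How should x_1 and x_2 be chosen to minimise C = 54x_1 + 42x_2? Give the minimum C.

The feasible region is unbounded (it extends along (0, 1), (1, 0)), but C strictly increases along every unbounded feasible direction, so there is no improving ray and the minimum is attained at a vertex.

The optimum lies where 5x_1 + 3x_2 = 46 and 4x_1 + 5x_2 = 68.
Solving simultaneously gives x_1 = 2, x_2 = 12.

x_1 = 2, x_2 = 12, minimum C = 612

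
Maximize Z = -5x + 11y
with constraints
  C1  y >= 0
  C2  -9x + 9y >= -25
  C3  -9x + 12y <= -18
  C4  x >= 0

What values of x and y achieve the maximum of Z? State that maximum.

x = 46/9, y = 7/3, maximum Z = 1/9

Vertices and Z = -5x + 11y:
  (25/9, 0) → Z = -125/9
  (2, 0) → Z = -10
  (46/9, 7/3) → Z = 1/9

At the optimal vertex, -9x + 9y = -25 and -9x + 12y = -18.
Solving simultaneously gives x = 46/9, y = 7/3.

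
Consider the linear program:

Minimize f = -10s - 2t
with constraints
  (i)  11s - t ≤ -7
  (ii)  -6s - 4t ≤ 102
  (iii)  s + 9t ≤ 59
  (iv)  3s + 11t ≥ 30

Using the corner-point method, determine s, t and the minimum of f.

s = -1/25, t = 164/25, minimum f = -318/25

Vertices and f = -10s - 2t:
  (-1/25, 164/25) → f = -318/25
  (-47/124, 351/124) → f = -58/31
  (-577/25, 228/25) → f = 5314/25
  (-23, 9) → f = 212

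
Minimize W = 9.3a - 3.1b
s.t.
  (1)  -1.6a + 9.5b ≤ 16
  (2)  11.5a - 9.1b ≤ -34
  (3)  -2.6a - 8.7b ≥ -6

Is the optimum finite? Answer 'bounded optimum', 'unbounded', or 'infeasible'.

unbounded

From the feasible point (-4110/1931, 2560/1931), moving in the direction (-9.5, -1.6) keeps every constraint satisfied while W decreases without bound.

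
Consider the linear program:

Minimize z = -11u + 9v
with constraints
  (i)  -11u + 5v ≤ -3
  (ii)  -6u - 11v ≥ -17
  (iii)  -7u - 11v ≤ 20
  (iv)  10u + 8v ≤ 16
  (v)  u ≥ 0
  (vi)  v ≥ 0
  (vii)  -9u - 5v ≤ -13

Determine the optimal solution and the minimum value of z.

Vertices and z = -11u + 9v:
  (8/5, 0) → z = -88/5
  (12/11, 7/11) → z = -69/11
  (13/9, 0) → z = -143/9

u = 8/5, v = 0, minimum z = -88/5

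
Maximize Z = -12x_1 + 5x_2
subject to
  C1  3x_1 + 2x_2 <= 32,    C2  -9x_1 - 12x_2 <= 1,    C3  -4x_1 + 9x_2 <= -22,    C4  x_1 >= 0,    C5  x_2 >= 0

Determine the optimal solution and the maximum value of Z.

x_1 = 11/2, x_2 = 0, maximum Z = -66

Vertices and Z = -12x_1 + 5x_2:
  (332/35, 62/35) → Z = -3674/35
  (32/3, 0) → Z = -128
  (11/2, 0) → Z = -66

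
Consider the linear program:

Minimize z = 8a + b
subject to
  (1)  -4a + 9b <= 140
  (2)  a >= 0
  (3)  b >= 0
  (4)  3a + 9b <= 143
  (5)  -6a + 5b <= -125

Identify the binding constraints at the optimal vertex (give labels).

Feasible corners and z = 8a + b:
  (143/3, 0) → z = 1144/3
  (125/6, 0) → z = 500/3
  (80/3, 7) → z = 661/3

The minimum is at (125/6, 0). Substituting into each constraint, equality holds for (3) and (5); the remaining constraints have slack.

(3) and (5)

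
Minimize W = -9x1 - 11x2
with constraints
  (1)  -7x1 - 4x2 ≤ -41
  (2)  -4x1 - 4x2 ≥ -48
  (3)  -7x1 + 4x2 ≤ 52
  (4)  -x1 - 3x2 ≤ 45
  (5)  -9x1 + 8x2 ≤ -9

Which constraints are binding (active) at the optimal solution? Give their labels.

(2) and (5)

Vertices and W = -9x1 - 11x2:
  (303/17, -356/17) → W = 1189/17
  (91/23, 153/46) → W = -3321/46
  (81/2, -57/2) → W = -51
  (105/17, 99/17) → W = -2034/17

The minimum is at (105/17, 99/17). Substituting into each constraint, equality holds for (2) and (5); the remaining constraints have slack.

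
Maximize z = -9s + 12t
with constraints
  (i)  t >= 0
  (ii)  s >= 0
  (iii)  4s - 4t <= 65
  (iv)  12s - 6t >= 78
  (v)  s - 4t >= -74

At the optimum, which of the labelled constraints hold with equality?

(iv) and (v)

Corner points and z = -9s + 12t:
  (65/4, 0) → z = -585/4
  (13/2, 0) → z = -117/2
  (139/3, 361/12) → z = -56
  (18, 23) → z = 114

The maximum is at (18, 23). Substituting into each constraint, equality holds for (iv) and (v); the remaining constraints have slack.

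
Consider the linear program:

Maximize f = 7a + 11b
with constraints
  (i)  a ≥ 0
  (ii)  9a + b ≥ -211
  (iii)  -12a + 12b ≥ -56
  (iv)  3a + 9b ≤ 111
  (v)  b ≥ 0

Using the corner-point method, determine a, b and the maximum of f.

a = 51/4, b = 97/12, maximum f = 1069/6

Vertices and f = 7a + 11b:
  (0, 37/3) → f = 407/3
  (0, 0) → f = 0
  (51/4, 97/12) → f = 1069/6
  (14/3, 0) → f = 98/3

The optimum lies where -12a + 12b = -56 and 3a + 9b = 111.
Solving simultaneously gives a = 51/4, b = 97/12.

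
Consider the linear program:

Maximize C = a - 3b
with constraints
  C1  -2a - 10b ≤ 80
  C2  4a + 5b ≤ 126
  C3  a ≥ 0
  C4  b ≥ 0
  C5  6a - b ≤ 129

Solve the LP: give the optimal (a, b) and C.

a = 43/2, b = 0, maximum C = 43/2

Corner points and C = a - 3b:
  (0, 126/5) → C = -378/5
  (771/34, 120/17) → C = 3/2
  (0, 0) → C = 0
  (43/2, 0) → C = 43/2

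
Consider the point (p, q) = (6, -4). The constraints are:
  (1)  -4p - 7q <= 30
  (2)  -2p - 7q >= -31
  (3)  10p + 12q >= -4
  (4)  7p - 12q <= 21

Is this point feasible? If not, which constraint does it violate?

Constraint (4): 7p - 12q = 90, which is not ≤ 21. All other constraints are satisfied.

not feasible — violates (4)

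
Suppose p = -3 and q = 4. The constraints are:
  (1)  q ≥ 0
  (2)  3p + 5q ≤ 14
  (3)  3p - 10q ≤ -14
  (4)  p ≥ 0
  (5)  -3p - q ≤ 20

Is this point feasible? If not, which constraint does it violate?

Constraint (4): p = -3, which is not ≥ 0. All other constraints are satisfied.

not feasible — violates (4)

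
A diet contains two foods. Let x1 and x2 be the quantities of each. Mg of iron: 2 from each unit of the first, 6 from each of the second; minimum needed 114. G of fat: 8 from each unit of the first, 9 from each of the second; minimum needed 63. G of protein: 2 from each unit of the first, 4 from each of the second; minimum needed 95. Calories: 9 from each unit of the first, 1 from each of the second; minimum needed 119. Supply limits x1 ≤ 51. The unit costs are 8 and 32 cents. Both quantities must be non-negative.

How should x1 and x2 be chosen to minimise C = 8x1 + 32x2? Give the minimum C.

Vertices and C = 8x1 + 32x2:
  (0, 119) → C = 3808
  (57/2, 19/2) → C = 532
  (51, 2) → C = 472
  (381/34, 617/34) → C = 11396/17
The feasible region is unbounded (it extends along (0, 1)), but C strictly increases along every unbounded feasible direction, so there is no improving ray and the minimum is attained at a vertex.

At the optimal vertex, 2x1 + 6x2 = 114 and x1 = 51.
Solving simultaneously gives x1 = 51, x2 = 2.

x1 = 51, x2 = 2, minimum C = 472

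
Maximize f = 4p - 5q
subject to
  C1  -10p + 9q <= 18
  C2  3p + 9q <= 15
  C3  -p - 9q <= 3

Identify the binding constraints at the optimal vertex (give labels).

Feasible corners and f = 4p - 5q:
  (-3/13, 68/39) → f = -376/39
  (-21/11, -4/33) → f = -232/33
  (9, -4/3) → f = 128/3

The maximum is at (9, -4/3). Substituting into each constraint, equality holds for C2 and C3; the remaining constraints have slack.

C2 and C3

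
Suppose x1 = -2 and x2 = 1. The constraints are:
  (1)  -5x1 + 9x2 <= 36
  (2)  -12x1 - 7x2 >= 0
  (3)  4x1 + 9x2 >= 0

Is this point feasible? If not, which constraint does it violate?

feasible

(1): 19 ≤ 36 ✓
(2): 17 ≥ 0 ✓
(3): 1 ≥ 0 ✓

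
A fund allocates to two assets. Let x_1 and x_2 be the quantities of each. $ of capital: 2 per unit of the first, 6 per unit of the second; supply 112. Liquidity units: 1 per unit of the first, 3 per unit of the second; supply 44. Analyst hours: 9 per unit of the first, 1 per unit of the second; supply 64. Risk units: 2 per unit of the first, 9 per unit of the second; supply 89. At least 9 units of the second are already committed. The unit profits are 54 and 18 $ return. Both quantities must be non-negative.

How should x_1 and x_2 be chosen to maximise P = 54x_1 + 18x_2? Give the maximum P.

x_1 = 4, x_2 = 9, maximum P = 378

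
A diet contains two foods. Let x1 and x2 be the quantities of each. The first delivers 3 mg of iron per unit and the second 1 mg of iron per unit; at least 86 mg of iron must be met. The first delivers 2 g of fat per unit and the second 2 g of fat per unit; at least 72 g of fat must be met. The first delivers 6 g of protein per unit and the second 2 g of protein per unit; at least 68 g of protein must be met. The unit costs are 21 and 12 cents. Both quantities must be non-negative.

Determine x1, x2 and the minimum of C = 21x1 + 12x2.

x1 = 25, x2 = 11, minimum C = 657

The feasible region is unbounded (it extends along (0, 1), (1, 0)), but C strictly increases along every unbounded feasible direction, so there is no improving ray and the minimum is attained at a vertex.

The binding constraints are 3x1 + x2 = 86 and 2x1 + 2x2 = 72.
Solving simultaneously gives x1 = 25, x2 = 11.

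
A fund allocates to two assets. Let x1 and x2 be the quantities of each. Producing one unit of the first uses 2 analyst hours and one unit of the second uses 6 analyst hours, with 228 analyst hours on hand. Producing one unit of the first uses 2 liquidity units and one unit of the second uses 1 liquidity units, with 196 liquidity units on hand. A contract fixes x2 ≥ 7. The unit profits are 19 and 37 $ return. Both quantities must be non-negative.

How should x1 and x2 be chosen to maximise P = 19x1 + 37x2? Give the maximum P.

x1 = 93, x2 = 7, maximum P = 2026

Extreme points and P = 19x1 + 37x2:
  (0, 38) → P = 1406
  (0, 7) → P = 259
  (93, 7) → P = 2026

The binding constraints are 2x1 + 6x2 = 228 and x2 = 7.
Solving simultaneously gives x1 = 93, x2 = 7.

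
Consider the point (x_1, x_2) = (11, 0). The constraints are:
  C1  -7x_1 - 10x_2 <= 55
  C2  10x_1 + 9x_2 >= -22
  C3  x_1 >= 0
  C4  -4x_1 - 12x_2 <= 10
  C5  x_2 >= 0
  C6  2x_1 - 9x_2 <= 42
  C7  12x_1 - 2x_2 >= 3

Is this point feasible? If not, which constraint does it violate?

feasible

C1: -77 ≤ 55 ✓
C2: 110 ≥ -22 ✓
C3: 11 ≥ 0 ✓
C4: -44 ≤ 10 ✓
C5: 0 ≥ 0 ✓
C6: 22 ≤ 42 ✓
C7: 132 ≥ 3 ✓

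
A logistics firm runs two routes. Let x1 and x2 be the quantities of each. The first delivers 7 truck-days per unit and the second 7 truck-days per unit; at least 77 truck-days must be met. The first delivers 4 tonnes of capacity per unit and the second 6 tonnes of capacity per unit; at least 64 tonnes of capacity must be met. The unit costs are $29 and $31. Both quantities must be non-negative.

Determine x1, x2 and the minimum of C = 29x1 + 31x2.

x1 = 1, x2 = 10, minimum C = 339

Feasible corners and C = 29x1 + 31x2:
  (0, 11) → C = 341
  (16, 0) → C = 464
  (1, 10) → C = 339
The feasible region is unbounded (it extends along (0, 1), (1, 0)), but C strictly increases along every unbounded feasible direction, so there is no improving ray and the minimum is attained at a vertex.

The optimum lies where 7x1 + 7x2 = 77 and 4x1 + 6x2 = 64.
Solving simultaneously gives x1 = 1, x2 = 10.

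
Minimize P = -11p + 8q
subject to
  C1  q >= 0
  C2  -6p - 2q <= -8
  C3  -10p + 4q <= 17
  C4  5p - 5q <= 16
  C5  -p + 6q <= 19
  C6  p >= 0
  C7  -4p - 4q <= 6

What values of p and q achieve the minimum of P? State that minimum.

p = 191/25, q = 111/25, minimum P = -1213/25

Extreme points and P = -11p + 8q:
  (4/3, 0) → P = -44/3
  (16/5, 0) → P = -176/5
  (5/19, 61/19) → P = 433/19
  (191/25, 111/25) → P = -1213/25

The binding constraints are 5p - 5q = 16 and -p + 6q = 19.
Solving simultaneously gives p = 191/25, q = 111/25.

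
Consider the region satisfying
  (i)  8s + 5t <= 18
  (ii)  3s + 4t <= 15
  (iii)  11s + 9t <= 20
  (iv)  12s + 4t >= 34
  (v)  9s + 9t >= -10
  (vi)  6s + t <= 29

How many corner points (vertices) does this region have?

5

Intersecting each pair of boundary lines and keeping only the points that satisfy every inequality leaves:
  (62/17, -38/17)
  (127/22, -62/11)
  (113/32, -67/32)
  (173/36, -71/12)
  (271/45, -107/15)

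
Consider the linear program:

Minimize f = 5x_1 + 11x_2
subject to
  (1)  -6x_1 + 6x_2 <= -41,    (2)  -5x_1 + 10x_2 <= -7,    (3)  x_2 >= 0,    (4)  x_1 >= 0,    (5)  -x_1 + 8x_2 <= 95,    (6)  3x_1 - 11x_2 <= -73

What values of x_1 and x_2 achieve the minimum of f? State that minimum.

x_1 = 807/25, x_2 = 386/25, minimum f = 8281/25

Feasible corners and f = 5x_1 + 11x_2:
  (503/15, 241/15) → f = 1722/5
  (807/25, 386/25) → f = 8281/25
  (461/13, 212/13) → f = 4637/13

The binding constraints are -5x_1 + 10x_2 = -7 and 3x_1 - 11x_2 = -73.
Solving simultaneously gives x_1 = 807/25, x_2 = 386/25.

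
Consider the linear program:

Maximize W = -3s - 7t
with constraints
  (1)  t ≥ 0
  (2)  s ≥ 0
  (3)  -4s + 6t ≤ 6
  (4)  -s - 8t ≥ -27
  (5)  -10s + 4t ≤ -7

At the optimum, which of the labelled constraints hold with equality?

Feasible corners and W = -3s - 7t:
  (27, 0) → W = -81
  (7/10, 0) → W = -21/10
  (3, 3) → W = -30
  (3/2, 2) → W = -37/2

The maximum is at (7/10, 0). Substituting into each constraint, equality holds for (1) and (5); the remaining constraints have slack.

(1) and (5)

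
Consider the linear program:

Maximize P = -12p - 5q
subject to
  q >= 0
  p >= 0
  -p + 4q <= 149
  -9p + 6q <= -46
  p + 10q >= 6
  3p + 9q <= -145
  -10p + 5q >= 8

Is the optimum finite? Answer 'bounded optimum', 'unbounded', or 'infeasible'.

The boundaries 3p + 9q = -145 and -10p + 5q = 8 meet at (-797/105, -1426/105), but that point violates q ≥ 0. Every candidate vertex is excluded by some other constraint, so the feasible region is empty.

infeasible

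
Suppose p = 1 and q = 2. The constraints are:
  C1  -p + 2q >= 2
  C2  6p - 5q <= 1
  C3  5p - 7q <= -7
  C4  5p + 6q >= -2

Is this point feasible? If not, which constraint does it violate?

C1: 3 ≥ 2 ✓
C2: -4 ≤ 1 ✓
C3: -9 ≤ -7 ✓
C4: 17 ≥ -2 ✓

feasible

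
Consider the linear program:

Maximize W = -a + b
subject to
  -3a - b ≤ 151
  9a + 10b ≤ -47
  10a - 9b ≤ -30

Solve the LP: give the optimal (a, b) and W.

a = -209/3, b = 58, maximum W = 383/3

Feasible corners and W = -a + b:
  (-209/3, 58) → W = 383/3
  (-1389/37, -1420/37) → W = -31/37
  (-723/181, -200/181) → W = 523/181

At the optimal vertex, -3a - b = 151 and 9a + 10b = -47.
Solving simultaneously gives a = -209/3, b = 58.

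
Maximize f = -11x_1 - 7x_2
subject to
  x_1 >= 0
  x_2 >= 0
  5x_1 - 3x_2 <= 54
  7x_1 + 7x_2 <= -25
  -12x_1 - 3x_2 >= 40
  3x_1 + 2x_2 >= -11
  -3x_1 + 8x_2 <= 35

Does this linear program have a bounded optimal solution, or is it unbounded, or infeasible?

The boundaries x_2 = 0 and 7x_1 + 7x_2 = -25 meet at (-25/7, 0), but that point violates x_1 ≥ 0. Every candidate vertex is excluded by some other constraint, so the feasible region is empty.

infeasible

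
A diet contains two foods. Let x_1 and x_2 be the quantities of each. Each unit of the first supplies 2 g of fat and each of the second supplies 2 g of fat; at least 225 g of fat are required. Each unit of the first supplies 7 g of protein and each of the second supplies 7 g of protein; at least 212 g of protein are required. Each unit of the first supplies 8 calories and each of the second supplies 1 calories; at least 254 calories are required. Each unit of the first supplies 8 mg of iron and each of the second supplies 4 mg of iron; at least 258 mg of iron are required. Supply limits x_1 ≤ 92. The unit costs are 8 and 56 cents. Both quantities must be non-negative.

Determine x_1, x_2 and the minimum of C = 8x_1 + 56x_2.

x_1 = 92, x_2 = 41/2, minimum C = 1884

Corner points and C = 8x_1 + 56x_2:
  (0, 254) → C = 14224
  (283/14, 646/7) → C = 37308/7
  (92, 41/2) → C = 1884
The feasible region is unbounded (it extends along (0, 1)), but C strictly increases along every unbounded feasible direction, so there is no improving ray and the minimum is attained at a vertex.

The optimum lies where 2x_1 + 2x_2 = 225 and x_1 = 92.
Solving simultaneously gives x_1 = 92, x_2 = 41/2.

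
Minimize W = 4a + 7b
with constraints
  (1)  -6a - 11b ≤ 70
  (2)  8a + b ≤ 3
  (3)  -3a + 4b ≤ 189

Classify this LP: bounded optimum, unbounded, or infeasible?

bounded optimum

Corner points and W = 4a + 7b:
  (103/82, -289/41) → W = -1817/41
  (-2359/57, 308/19) → W = -2968/57
  (-177/35, 1521/35) → W = 9939/35
The feasible region has finitely many vertices and no improving ray; the minimum is -2968/57 at (-2359/57, 308/19).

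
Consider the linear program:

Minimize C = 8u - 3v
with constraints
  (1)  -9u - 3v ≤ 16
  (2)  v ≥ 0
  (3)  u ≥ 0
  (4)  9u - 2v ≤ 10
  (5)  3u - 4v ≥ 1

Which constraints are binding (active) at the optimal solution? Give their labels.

(2) and (5)

Vertices and C = 8u - 3v:
  (10/9, 0) → C = 80/9
  (1/3, 0) → C = 8/3
  (19/15, 7/10) → C = 241/30

The minimum is at (1/3, 0). Substituting into each constraint, equality holds for (2) and (5); the remaining constraints have slack.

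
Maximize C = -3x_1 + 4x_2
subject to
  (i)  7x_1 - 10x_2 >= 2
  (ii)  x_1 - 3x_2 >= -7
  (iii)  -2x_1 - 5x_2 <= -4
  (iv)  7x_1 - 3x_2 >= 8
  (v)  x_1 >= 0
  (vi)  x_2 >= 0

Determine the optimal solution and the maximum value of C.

The feasible region is unbounded (it extends along (3, 1), (1, 0)), but C strictly decreases along every unbounded feasible direction, so there is no improving ray and the maximum is attained at a vertex.

At the optimal vertex, 7x_1 - 10x_2 = 2 and 7x_1 - 3x_2 = 8.
Solving simultaneously gives x_1 = 74/49, x_2 = 6/7.

x_1 = 74/49, x_2 = 6/7, maximum C = -54/49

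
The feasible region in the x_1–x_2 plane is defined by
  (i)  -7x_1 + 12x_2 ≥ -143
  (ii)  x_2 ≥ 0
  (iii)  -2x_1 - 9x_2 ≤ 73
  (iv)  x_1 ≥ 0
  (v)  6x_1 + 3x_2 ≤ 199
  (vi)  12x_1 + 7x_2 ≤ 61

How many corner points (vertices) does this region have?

3

Intersecting each pair of boundary lines and keeping only the points that satisfy every inequality leaves:
  (0, 0)
  (61/12, 0)
  (0, 61/7)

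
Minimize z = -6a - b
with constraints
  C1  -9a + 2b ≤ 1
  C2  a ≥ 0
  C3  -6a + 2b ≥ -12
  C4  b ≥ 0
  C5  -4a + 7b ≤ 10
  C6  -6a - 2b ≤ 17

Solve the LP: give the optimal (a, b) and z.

a = 52/17, b = 54/17, minimum z = -366/17

Feasible corners and z = -6a - b:
  (0, 1/2) → z = -1/2
  (13/55, 86/55) → z = -164/55
  (0, 0) → z = 0
  (2, 0) → z = -12
  (52/17, 54/17) → z = -366/17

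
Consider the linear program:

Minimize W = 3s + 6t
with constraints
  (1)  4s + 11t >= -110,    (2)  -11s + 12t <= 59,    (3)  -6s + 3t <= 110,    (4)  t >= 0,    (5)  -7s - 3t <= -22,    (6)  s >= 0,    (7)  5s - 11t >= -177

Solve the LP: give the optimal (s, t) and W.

s = 22/7, t = 0, minimum W = 66/7

Feasible corners and W = 3s + 6t:
  (29/39, 655/117) → W = 1397/39
  (1475/61, 1652/61) → W = 14337/61
  (22/7, 0) → W = 66/7
The feasible region is unbounded (it extends along (11, 5), (1, 0)), but W strictly increases along every unbounded feasible direction, so there is no improving ray and the minimum is attained at a vertex.

The optimum lies where t = 0 and -7s - 3t = -22.
Solving simultaneously gives s = 22/7, t = 0.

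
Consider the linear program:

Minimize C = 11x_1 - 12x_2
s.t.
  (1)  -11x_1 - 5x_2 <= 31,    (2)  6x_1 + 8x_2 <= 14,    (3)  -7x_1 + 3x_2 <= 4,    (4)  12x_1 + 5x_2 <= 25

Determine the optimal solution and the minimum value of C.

Vertices and C = 11x_1 - 12x_2:
  (-113/68, -173/68) → C = 49/4
  (56, -647/5) → C = 10844/5
  (5/37, 61/37) → C = -677/37
  (65/33, 3/11) → C = 607/33

The binding constraints are 6x_1 + 8x_2 = 14 and -7x_1 + 3x_2 = 4.
Solving simultaneously gives x_1 = 5/37, x_2 = 61/37.

x_1 = 5/37, x_2 = 61/37, minimum C = -677/37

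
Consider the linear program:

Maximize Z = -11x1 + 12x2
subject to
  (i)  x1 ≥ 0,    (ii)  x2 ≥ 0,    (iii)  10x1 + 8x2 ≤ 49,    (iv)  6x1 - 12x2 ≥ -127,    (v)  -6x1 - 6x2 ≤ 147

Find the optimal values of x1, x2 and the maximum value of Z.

x1 = 0, x2 = 49/8, maximum Z = 147/2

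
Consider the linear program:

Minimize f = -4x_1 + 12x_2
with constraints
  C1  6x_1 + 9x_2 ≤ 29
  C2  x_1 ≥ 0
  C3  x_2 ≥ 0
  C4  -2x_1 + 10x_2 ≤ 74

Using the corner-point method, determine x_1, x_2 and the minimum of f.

Extreme points and f = -4x_1 + 12x_2:
  (0, 29/9) → f = 116/3
  (29/6, 0) → f = -58/3
  (0, 0) → f = 0

The optimum lies where 6x_1 + 9x_2 = 29 and x_2 = 0.
Solving simultaneously gives x_1 = 29/6, x_2 = 0.

x_1 = 29/6, x_2 = 0, minimum f = -58/3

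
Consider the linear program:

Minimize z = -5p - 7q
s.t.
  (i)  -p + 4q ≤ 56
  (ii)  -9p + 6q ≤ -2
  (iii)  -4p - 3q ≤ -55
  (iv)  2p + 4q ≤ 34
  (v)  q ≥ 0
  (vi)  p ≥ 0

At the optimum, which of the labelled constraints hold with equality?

Feasible corners and z = -5p - 7q:
  (59/5, 13/5) → z = -386/5
  (55/4, 0) → z = -275/4
  (17, 0) → z = -85

The minimum is at (17, 0). Substituting into each constraint, equality holds for (iv) and (v); the remaining constraints have slack.

(iv) and (v)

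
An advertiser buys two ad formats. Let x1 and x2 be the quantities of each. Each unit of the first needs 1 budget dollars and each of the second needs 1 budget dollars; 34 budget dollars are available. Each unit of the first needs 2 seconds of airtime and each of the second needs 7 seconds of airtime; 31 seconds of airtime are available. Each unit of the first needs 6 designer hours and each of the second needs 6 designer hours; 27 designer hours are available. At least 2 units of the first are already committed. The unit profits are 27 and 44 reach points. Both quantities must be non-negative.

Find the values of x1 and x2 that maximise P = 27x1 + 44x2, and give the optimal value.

x1 = 2, x2 = 5/2, maximum P = 164

Feasible corners and P = 27x1 + 44x2:
  (9/2, 0) → P = 243/2
  (2, 0) → P = 54
  (2, 5/2) → P = 164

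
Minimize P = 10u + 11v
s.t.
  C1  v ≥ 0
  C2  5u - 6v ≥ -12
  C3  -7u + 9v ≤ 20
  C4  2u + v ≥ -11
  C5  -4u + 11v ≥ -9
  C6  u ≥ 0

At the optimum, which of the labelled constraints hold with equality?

Vertices and P = 10u + 11v:
  (9/4, 0) → P = 45/2
  (0, 0) → P = 0
  (4, 16/3) → P = 296/3
  (0, 2) → P = 22
The feasible region is unbounded (it extends along (9, 7), (11, 4)), but P strictly increases along every unbounded feasible direction, so there is no improving ray and the minimum is attained at a vertex.

The minimum is at (0, 0). Substituting into each constraint, equality holds for C1 and C6; the remaining constraints have slack.

C1 and C6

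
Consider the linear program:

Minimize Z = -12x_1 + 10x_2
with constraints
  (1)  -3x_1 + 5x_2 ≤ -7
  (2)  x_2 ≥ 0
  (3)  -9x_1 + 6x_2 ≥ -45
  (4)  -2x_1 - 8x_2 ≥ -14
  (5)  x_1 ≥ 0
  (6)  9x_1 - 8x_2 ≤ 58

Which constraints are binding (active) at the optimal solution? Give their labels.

(2) and (3)

Vertices and Z = -12x_1 + 10x_2:
  (7/3, 0) → Z = -28
  (63/17, 14/17) → Z = -616/17
  (5, 0) → Z = -60
  (37/7, 3/7) → Z = -414/7

The minimum is at (5, 0). Substituting into each constraint, equality holds for (2) and (3); the remaining constraints have slack.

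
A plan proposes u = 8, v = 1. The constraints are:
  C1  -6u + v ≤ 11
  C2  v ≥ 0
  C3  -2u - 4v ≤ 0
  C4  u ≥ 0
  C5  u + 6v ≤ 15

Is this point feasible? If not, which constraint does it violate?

C1: -47 ≤ 11 ✓
C2: 1 ≥ 0 ✓
C3: -20 ≤ 0 ✓
C4: 8 ≥ 0 ✓
C5: 14 ≤ 15 ✓

feasible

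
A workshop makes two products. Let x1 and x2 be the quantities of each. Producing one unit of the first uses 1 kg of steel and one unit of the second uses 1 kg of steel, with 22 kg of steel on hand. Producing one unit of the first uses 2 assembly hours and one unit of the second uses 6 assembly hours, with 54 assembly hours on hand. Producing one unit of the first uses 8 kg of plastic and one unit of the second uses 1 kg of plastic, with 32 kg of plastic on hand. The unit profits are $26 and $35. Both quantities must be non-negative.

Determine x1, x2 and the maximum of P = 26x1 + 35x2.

At the optimal vertex, 2x1 + 6x2 = 54 and 8x1 + x2 = 32.
Solving simultaneously gives x1 = 3, x2 = 8.

x1 = 3, x2 = 8, maximum P = 358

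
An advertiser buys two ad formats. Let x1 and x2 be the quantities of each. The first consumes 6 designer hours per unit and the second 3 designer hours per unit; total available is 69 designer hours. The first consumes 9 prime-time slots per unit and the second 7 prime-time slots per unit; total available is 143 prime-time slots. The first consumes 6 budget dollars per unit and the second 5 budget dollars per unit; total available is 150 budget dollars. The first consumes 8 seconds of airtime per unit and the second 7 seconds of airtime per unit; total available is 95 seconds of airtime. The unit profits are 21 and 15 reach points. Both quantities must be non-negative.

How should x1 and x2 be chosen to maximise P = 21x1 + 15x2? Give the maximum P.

x1 = 11, x2 = 1, maximum P = 246

Extreme points and P = 21x1 + 15x2:
  (0, 0) → P = 0
  (0, 95/7) → P = 1425/7
  (23/2, 0) → P = 483/2
  (11, 1) → P = 246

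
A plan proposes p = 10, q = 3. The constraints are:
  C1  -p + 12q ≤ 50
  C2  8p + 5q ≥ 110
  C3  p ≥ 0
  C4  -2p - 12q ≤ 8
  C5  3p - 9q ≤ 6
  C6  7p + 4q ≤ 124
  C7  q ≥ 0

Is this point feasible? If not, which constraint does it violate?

Constraint C2: 8p + 5q = 95, which is not ≥ 110. All other constraints are satisfied.

not feasible — violates C2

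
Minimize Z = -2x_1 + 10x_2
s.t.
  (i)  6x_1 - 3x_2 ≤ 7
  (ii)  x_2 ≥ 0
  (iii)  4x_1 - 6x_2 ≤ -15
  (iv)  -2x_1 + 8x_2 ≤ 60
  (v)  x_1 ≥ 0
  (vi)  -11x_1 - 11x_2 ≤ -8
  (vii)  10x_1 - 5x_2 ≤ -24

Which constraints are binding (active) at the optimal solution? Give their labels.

Corner points and Z = -2x_1 + 10x_2:
  (0, 15/2) → Z = 75
  (54/35, 276/35) → Z = 2652/35
  (0, 24/5) → Z = 48

The minimum is at (0, 24/5). Substituting into each constraint, equality holds for (v) and (vii); the remaining constraints have slack.

(v) and (vii)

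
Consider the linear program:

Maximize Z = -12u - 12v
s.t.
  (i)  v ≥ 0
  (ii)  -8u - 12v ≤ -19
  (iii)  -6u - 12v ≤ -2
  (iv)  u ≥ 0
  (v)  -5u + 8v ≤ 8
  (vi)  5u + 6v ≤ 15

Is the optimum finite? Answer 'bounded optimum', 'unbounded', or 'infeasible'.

Feasible corners and Z = -12u - 12v:
  (19/8, 0) → Z = -57/2
  (3, 0) → Z = -36
  (14/31, 159/124) → Z = -645/31
  (36/35, 23/14) → Z = -1122/35
The feasible region has finitely many vertices and no improving ray; the maximum is -645/31 at (14/31, 159/124).

bounded optimum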